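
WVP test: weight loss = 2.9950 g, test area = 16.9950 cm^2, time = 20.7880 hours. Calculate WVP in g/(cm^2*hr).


Formula: WVP = loss / (area * time)
Substituting: WVP = 2.9950 / (16.9950 * 20.7880)
Result: 0.00847741 g/(cm^2*hr)


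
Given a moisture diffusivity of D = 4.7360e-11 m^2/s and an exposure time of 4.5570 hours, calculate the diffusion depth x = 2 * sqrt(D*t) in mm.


t = 4.5570 hr * 3600 = 16405.2000 s
D * t = 4.7360e-11 * 16405.2000 = 7.7695e-07
x = 2 * sqrt(D*t) = 2 * sqrt(7.7695e-07) = 0.0017629 m = 1.7629 mm


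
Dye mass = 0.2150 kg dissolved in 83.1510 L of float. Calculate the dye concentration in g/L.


Formula: Conc = dye_mass(kg) / volume(L) * 1000
Substituting: Conc = 0.2150 / 83.1510 * 1000
Result: 2.5857 g/L


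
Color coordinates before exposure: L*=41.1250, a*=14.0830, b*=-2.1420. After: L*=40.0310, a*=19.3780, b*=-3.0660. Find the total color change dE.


dL = -1.0940, da = 5.2950, db = -0.9240
dE = sqrt((-1.0940)^2 + 5.2950^2 + (-0.9240)^2) = 5.4852


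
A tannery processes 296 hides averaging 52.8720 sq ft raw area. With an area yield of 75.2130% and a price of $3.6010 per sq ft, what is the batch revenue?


Raw_total = N * avg_area = 296 * 52.8720 = 15650.1120 sq ft
Finished = Raw_total * yield / 100 = 15650.1120 * 75.2130 / 100 = 11770.9187 sq ft
Value = Finished * price = 11770.9187 * 3.6010 = 42387.0784 $


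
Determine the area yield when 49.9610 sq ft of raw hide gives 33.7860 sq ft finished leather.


Formula: Yield = finished / raw * 100
Substituting: Yield = 33.7860 / 49.9610 * 100
Result: 67.6247 %


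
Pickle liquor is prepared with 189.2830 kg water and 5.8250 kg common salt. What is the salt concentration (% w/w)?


Formula: Conc = salt / (water + salt) * 100
Substituting: Conc = 5.8250 / (189.2830 + 5.8250) * 100
Result: 2.9855 %


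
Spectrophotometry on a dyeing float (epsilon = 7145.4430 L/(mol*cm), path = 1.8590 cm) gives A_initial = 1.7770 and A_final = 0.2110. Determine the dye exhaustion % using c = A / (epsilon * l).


c_initial = A_i / (epsilon * l) = 1.7770 / (7145.4430 * 1.8590) = 1.3378e-04 mol/L
c_final = A_f / (epsilon * l) = 0.2110 / (7145.4430 * 1.8590) = 1.5885e-05 mol/L
Exhaustion = (c_initial - c_final) / c_initial * 100 = (1.3378e-04 - 1.5885e-05) / 1.3378e-04 * 100 = 88.1261 %


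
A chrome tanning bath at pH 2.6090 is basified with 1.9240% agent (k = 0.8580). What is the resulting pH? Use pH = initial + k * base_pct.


Formula: pH_final = pH_initial + k * base_pct
Substituting: pH_final = 2.6090 + 0.8580 * 1.9240
Result: 4.2598


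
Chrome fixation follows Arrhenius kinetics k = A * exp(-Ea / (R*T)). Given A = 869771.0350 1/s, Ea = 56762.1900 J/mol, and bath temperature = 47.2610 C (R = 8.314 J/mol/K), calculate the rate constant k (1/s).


T_K = T_C + 273.15 = 47.2610 + 273.15 = 320.4110 K
exponent = -Ea / (R * T_K) = -56762.1900 / (8.314 * 320.4110) = -21.3080
k = A * exp(exponent) = 869771.0350 * exp(-21.3080) = 4.8471e-04 1/s


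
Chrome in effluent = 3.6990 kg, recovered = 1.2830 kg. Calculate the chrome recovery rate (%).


Formula: Recovery = recovered / input * 100
Substituting: Recovery = 1.2830 / 3.6990 * 100
Result: 34.6851 %


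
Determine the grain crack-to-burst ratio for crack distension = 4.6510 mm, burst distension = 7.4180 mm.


Formula: Ratio = crack / burst
Substituting: Ratio = 4.6510 / 7.4180
Result: 0.6270


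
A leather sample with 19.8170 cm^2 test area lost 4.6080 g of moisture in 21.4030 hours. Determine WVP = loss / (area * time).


Formula: WVP = loss / (area * time)
Substituting: WVP = 4.6080 / (19.8170 * 21.4030)
Result: 0.0108643 g/(cm^2*hr)


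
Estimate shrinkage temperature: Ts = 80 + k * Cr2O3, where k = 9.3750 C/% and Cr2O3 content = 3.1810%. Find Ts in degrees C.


Formula: Ts = 80 + k * Cr2O3
Substituting: Ts = 80 + 9.3750 * 3.1810
Result: 109.8219 C


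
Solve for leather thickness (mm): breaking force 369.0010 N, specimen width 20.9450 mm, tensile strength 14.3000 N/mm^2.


Formula: t = F / (TS * w)
Substituting: t = 369.0010 / (14.3000 * 20.9450)
Result: 1.2320 mm


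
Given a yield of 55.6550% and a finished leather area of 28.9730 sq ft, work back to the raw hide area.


Formula: raw = finished * 100 / yield
Substituting: raw = 28.9730 * 100 / 55.6550
Result: 52.0582 sq ft


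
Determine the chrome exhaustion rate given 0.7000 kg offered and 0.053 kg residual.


Formula: Uptake = (offered - residual) / offered * 100
Substituting: Uptake = (0.7000 - 0.053) / 0.7000 * 100
Result: 92.4286 %


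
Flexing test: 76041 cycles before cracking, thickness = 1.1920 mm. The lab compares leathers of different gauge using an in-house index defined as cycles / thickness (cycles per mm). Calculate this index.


Formula: Index = cycles / thickness
Substituting: Index = 76041 / 1.1920
Result: 63792.7852 cycles/mm


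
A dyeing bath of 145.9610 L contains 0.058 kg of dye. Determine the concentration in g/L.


Formula: Conc = dye_mass(kg) / volume(L) * 1000
Substituting: Conc = 0.058 / 145.9610 * 1000
Result: 0.3974 g/L


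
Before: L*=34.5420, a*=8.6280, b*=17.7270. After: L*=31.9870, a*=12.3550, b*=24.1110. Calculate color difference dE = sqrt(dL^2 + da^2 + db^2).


dL = -2.5550, da = 3.7270, db = 6.3840
dE = sqrt((-2.5550)^2 + 3.7270^2 + 6.3840^2) = 7.8214


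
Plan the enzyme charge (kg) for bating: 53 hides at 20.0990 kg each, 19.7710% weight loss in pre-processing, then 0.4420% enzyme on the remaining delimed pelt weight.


Total_raw = N * avg_wt = 53 * 20.0990 = 1065.2470 kg
Substrate = Total_raw * (1 - loss/100) = 1065.2470 * (1 - 19.7710/100) = 854.6370 kg
Enzyme = Substrate * pct / 100 = 854.6370 * 0.4420 / 100 = 3.7775 kg


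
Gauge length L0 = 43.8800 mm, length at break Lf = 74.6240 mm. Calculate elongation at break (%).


Formula: Elongation = (Lf - L0) / L0 * 100
Substituting: Elongation = (74.6240 - 43.8800) / 43.8800 * 100
Result: 70.0638 %


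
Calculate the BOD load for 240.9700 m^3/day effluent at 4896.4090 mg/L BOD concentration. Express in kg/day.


Formula: BOD_load = volume * conc / 1000
Substituting: BOD_load = 240.9700 * 4896.4090 / 1000
Result: 1179.8877 kg/day


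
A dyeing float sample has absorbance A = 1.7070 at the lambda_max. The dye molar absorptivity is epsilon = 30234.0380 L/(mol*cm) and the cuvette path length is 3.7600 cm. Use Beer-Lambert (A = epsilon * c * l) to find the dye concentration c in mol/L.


Formula: c = A / (epsilon * l)
Substituting: c = 1.7070 / (30234.0380 * 3.7600)
Result: 1.5016e-05 mol/L


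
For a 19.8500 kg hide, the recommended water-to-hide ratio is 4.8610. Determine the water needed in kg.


Formula: Water = hide_weight * ratio
Substituting: Water = 19.8500 * 4.8610
Result: 96.4909 kg


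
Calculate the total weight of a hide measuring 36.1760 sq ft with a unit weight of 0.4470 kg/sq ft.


Formula: Weight = area * weight_per_sqft
Substituting: Weight = 36.1760 * 0.4470
Result: 16.1707 kg


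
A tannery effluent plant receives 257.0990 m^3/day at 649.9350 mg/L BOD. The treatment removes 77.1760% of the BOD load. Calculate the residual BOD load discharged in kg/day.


Load_in = volume * conc / 1000 = 257.0990 * 649.9350 / 1000 = 167.0976 kg/day
Removed = Load_in * eff / 100 = 167.0976 * 77.1760 / 100 = 128.9593 kg/day
Load_out = Load_in - Removed = 167.0976 - 128.9593 = 38.1384 kg/day


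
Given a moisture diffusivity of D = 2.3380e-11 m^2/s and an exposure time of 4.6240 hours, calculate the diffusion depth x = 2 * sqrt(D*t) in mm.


t = 4.6240 hr * 3600 = 16646.4000 s
D * t = 2.3380e-11 * 16646.4000 = 3.8919e-07
x = 2 * sqrt(D*t) = 2 * sqrt(3.8919e-07) = 0.00124771 m = 1.2477 mm


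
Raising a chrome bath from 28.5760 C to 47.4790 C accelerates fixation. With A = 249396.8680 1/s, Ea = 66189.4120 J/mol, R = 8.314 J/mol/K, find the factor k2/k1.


T1 = 28.5760 + 273.15 = 301.7260 K; T2 = 47.4790 + 273.15 = 320.6290 K
k1 = A * exp(-Ea/(R*T1)) = 249396.8680 * exp(-66189.4120/(8.314*301.7260)) = 8.6657e-07 1/s
k2 = A * exp(-Ea/(R*T2)) = 249396.8680 * exp(-66189.4120/(8.314*320.6290)) = 4.1057e-06 1/s
k2/k1 = 4.1057e-06 / 8.6657e-07 = 4.7379


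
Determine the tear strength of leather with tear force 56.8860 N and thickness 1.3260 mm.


Formula: Tear strength = force / thickness
Substituting: Tear strength = 56.8860 / 1.3260
Result: 42.9005 N/mm


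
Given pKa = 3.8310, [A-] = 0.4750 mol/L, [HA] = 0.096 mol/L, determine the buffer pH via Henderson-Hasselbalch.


ratio = [A-] / [HA] = 0.4750 / 0.096 = 4.9479
log10(ratio) = 0.6944
pH = pKa + log10(ratio) = 3.8310 + 0.6944 = 4.5254


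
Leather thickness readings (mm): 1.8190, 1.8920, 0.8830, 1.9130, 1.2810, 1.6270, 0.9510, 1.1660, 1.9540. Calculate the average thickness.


Formula: Average = sum / n
Substituting: Average = 13.4860 / 9
Result: 1.4984 mm


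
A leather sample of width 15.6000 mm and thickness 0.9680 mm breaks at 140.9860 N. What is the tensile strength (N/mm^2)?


Formula: TS = force / (width * thickness)
Substituting: TS = 140.9860 / (15.6000 * 0.9680)
Result: 9.3363 N/mm^2


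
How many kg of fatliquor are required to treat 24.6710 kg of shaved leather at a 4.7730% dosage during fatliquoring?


Formula: Fat = substrate * pct / 100
Substituting: Fat = 24.6710 * 4.7730 / 100
Result: 1.1775 kg


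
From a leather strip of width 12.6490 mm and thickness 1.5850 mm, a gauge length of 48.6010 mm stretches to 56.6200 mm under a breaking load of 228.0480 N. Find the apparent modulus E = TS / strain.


TS = F / (w * t) = 228.0480 / (12.6490 * 1.5850) = 11.3747 N/mm^2
strain = (Lf - L0) / L0 = (56.6200 - 48.6010) / 48.6010 = 0.1650
E = TS / strain = 11.3747 / 0.1650 = 68.9391 N/mm^2


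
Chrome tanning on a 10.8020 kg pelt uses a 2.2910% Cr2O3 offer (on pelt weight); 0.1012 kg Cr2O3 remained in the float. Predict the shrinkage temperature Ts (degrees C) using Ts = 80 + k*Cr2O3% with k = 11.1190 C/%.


Offered = pelt * offer_pct / 100 = 10.8020 * 2.2910 / 100 = 0.2475 kg
Uptake = offered - residual = 0.2475 - 0.1012 = 0.1463 kg
Cr2O3% on pelt = uptake / pelt * 100 = 0.1463 / 10.8020 * 100 = 1.3541 %
Ts = 80 + k * Cr2O3% = 80 + 11.1190 * 1.3541 = 95.0566 C


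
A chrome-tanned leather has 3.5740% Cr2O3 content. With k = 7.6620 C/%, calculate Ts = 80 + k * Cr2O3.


Formula: Ts = 80 + k * Cr2O3
Substituting: Ts = 80 + 7.6620 * 3.5740
Result: 107.3840 C


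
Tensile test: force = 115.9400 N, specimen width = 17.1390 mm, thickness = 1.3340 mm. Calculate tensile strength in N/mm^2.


Formula: TS = force / (width * thickness)
Substituting: TS = 115.9400 / (17.1390 * 1.3340)
Result: 5.0710 N/mm^2


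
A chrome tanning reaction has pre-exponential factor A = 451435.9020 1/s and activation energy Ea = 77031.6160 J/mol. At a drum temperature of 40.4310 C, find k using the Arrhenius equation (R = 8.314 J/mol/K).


T_K = T_C + 273.15 = 40.4310 + 273.15 = 313.5810 K
exponent = -Ea / (R * T_K) = -77031.6160 / (8.314 * 313.5810) = -29.5467
k = A * exp(exponent) = 451435.9020 * exp(-29.5467) = 6.6469e-08 1/s


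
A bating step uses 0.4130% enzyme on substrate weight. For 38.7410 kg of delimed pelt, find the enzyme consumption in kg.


Formula: Enzyme = substrate * pct / 100
Substituting: Enzyme = 38.7410 * 0.4130 / 100
Result: 0.1600 kg


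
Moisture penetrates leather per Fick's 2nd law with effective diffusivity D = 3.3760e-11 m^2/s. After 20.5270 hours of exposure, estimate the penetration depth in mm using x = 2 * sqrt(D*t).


t = 20.5270 hr * 3600 = 73897.2000 s
D * t = 3.3760e-11 * 73897.2000 = 2.4948e-06
x = 2 * sqrt(D*t) = 2 * sqrt(2.4948e-06) = 0.00315897 m = 3.1590 mm


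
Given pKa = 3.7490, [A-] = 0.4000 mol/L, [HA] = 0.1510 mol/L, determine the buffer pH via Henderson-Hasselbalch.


ratio = [A-] / [HA] = 0.4000 / 0.1510 = 2.6490
log10(ratio) = 0.4231
pH = pKa + log10(ratio) = 3.7490 + 0.4231 = 4.1721


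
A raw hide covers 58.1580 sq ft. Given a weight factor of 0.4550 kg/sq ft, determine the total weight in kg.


Formula: Weight = area * weight_per_sqft
Substituting: Weight = 58.1580 * 0.4550
Result: 26.4619 kg


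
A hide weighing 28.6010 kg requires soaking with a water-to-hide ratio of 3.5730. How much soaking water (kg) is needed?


Formula: Water = hide_weight * ratio
Substituting: Water = 28.6010 * 3.5730
Result: 102.1914 kg


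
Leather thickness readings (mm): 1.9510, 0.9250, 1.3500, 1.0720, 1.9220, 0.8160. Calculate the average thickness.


Formula: Average = sum / n
Substituting: Average = 8.0360 / 6
Result: 1.3393 mm


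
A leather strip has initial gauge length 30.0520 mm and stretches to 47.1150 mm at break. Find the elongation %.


Formula: Elongation = (Lf - L0) / L0 * 100
Substituting: Elongation = (47.1150 - 30.0520) / 30.0520 * 100
Result: 56.7783 %


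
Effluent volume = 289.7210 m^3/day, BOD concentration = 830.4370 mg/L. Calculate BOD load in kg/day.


Formula: BOD_load = volume * conc / 1000
Substituting: BOD_load = 289.7210 * 830.4370 / 1000
Result: 240.5950 kg/day


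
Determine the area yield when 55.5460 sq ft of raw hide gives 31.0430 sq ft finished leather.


Formula: Yield = finished / raw * 100
Substituting: Yield = 31.0430 / 55.5460 * 100
Result: 55.8870 %


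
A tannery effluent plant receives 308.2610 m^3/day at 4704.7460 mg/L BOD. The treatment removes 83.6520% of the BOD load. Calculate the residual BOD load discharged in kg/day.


Load_in = volume * conc / 1000 = 308.2610 * 4704.7460 / 1000 = 1450.2897 kg/day
Removed = Load_in * eff / 100 = 1450.2897 * 83.6520 / 100 = 1213.1963 kg/day
Load_out = Load_in - Removed = 1450.2897 - 1213.1963 = 237.0934 kg/day


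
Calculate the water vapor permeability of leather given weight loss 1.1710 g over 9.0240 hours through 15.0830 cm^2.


Formula: WVP = loss / (area * time)
Substituting: WVP = 1.1710 / (15.0830 * 9.0240)
Result: 0.0086034 g/(cm^2*hr)


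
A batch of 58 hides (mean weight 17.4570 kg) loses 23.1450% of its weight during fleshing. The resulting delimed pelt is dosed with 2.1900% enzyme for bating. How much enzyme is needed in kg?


Total_raw = N * avg_wt = 58 * 17.4570 = 1012.5060 kg
Substrate = Total_raw * (1 - loss/100) = 1012.5060 * (1 - 23.1450/100) = 778.1615 kg
Enzyme = Substrate * pct / 100 = 778.1615 * 2.1900 / 100 = 17.0417 kg


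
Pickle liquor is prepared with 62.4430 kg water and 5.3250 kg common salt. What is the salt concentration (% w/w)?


Formula: Conc = salt / (water + salt) * 100
Substituting: Conc = 5.3250 / (62.4430 + 5.3250) * 100
Result: 7.8577 %


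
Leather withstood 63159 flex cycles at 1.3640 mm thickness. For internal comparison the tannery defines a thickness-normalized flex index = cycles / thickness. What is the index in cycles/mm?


Formula: Index = cycles / thickness
Substituting: Index = 63159 / 1.3640
Result: 46304.2522 cycles/mm


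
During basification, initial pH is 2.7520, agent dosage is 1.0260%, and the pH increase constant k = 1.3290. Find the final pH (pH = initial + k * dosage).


Formula: pH_final = pH_initial + k * base_pct
Substituting: pH_final = 2.7520 + 1.3290 * 1.0260
Result: 4.1156


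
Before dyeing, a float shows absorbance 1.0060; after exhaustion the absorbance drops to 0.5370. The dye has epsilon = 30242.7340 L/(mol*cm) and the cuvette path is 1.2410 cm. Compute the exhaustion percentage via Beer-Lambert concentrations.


c_initial = A_i / (epsilon * l) = 1.0060 / (30242.7340 * 1.2410) = 2.6804e-05 mol/L
c_final = A_f / (epsilon * l) = 0.5370 / (30242.7340 * 1.2410) = 1.4308e-05 mol/L
Exhaustion = (c_initial - c_final) / c_initial * 100 = (2.6804e-05 - 1.4308e-05) / 2.6804e-05 * 100 = 46.6203 %


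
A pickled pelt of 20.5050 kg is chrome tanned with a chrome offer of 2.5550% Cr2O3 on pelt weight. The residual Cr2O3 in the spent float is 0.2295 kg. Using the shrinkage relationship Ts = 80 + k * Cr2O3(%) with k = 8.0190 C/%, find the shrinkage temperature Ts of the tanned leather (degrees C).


Offered = pelt * offer_pct / 100 = 20.5050 * 2.5550 / 100 = 0.5239 kg
Uptake = offered - residual = 0.5239 - 0.2295 = 0.2944 kg
Cr2O3% on pelt = uptake / pelt * 100 = 0.2944 / 20.5050 * 100 = 1.4358 %
Ts = 80 + k * Cr2O3% = 80 + 8.0190 * 1.4358 = 91.5134 C


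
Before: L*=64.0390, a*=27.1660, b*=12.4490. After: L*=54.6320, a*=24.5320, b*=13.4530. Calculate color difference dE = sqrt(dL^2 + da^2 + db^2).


dL = -9.4070, da = -2.6340, db = 1.0040
dE = sqrt((-9.4070)^2 + (-2.6340)^2 + 1.0040^2) = 9.8203


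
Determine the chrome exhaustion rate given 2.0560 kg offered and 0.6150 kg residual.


Formula: Uptake = (offered - residual) / offered * 100
Substituting: Uptake = (2.0560 - 0.6150) / 2.0560 * 100
Result: 70.0875 %


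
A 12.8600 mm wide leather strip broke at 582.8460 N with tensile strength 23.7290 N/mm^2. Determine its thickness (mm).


Formula: t = F / (TS * w)
Substituting: t = 582.8460 / (23.7290 * 12.8600)
Result: 1.9100 mm


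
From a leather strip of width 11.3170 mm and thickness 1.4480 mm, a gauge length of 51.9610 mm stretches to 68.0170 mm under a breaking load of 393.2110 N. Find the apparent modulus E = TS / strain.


TS = F / (w * t) = 393.2110 / (11.3170 * 1.4480) = 23.9953 N/mm^2
strain = (Lf - L0) / L0 = (68.0170 - 51.9610) / 51.9610 = 0.3090
E = TS / strain = 23.9953 / 0.3090 = 77.6544 N/mm^2


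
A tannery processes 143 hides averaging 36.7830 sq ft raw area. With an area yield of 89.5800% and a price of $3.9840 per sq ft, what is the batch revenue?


Raw_total = N * avg_area = 143 * 36.7830 = 5259.9690 sq ft
Finished = Raw_total * yield / 100 = 5259.9690 * 89.5800 / 100 = 4711.8802 sq ft
Value = Finished * price = 4711.8802 * 3.9840 = 18772.1308 $


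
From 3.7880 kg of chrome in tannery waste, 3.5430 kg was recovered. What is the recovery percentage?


Formula: Recovery = recovered / input * 100
Substituting: Recovery = 3.5430 / 3.7880 * 100
Result: 93.5322 %


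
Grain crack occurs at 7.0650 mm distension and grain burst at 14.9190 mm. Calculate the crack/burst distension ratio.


Formula: Ratio = crack / burst
Substituting: Ratio = 7.0650 / 14.9190
Result: 0.4736


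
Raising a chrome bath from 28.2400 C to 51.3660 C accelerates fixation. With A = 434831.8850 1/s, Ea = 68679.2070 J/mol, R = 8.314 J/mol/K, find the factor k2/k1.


T1 = 28.2400 + 273.15 = 301.3900 K; T2 = 51.3660 + 273.15 = 324.5160 K
k1 = A * exp(-Ea/(R*T1)) = 434831.8850 * exp(-68679.2070/(8.314*301.3900)) = 5.4316e-07 1/s
k2 = A * exp(-Ea/(R*T2)) = 434831.8850 * exp(-68679.2070/(8.314*324.5160)) = 3.8300e-06 1/s
k2/k1 = 3.8300e-06 / 5.4316e-07 = 7.0513


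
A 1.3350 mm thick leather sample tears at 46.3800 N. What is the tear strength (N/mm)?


Formula: Tear strength = force / thickness
Substituting: Tear strength = 46.3800 / 1.3350
Result: 34.7416 N/mm


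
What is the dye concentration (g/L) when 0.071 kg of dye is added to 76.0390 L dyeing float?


Formula: Conc = dye_mass(kg) / volume(L) * 1000
Substituting: Conc = 0.071 / 76.0390 * 1000
Result: 0.9337 g/L


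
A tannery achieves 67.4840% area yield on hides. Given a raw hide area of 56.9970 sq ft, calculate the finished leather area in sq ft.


Formula: finished = raw * yield / 100
Substituting: finished = 56.9970 * 67.4840 / 100
Result: 38.4639 sq ft


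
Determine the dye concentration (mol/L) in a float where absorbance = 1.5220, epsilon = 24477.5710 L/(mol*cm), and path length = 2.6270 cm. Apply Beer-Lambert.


Formula: c = A / (epsilon * l)
Substituting: c = 1.5220 / (24477.5710 * 2.6270)
Result: 2.3669e-05 mol/L


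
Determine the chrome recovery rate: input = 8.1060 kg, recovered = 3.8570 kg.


Formula: Recovery = recovered / input * 100
Substituting: Recovery = 3.8570 / 8.1060 * 100
Result: 47.5820 %


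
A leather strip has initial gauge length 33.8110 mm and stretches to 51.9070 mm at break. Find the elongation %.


Formula: Elongation = (Lf - L0) / L0 * 100
Substituting: Elongation = (51.9070 - 33.8110) / 33.8110 * 100
Result: 53.5210 %


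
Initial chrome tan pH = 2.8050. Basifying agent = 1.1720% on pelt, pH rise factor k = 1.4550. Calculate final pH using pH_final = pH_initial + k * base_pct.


Formula: pH_final = pH_initial + k * base_pct
Substituting: pH_final = 2.8050 + 1.4550 * 1.1720
Result: 4.5103


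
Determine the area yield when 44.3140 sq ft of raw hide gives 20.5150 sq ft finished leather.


Formula: Yield = finished / raw * 100
Substituting: Yield = 20.5150 / 44.3140 * 100
Result: 46.2946 %


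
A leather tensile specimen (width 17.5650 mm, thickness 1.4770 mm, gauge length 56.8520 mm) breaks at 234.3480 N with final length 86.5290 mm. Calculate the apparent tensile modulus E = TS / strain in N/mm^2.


TS = F / (w * t) = 234.3480 / (17.5650 * 1.4770) = 9.0330 N/mm^2
strain = (Lf - L0) / L0 = (86.5290 - 56.8520) / 56.8520 = 0.5220
E = TS / strain = 9.0330 / 0.5220 = 17.3045 N/mm^2


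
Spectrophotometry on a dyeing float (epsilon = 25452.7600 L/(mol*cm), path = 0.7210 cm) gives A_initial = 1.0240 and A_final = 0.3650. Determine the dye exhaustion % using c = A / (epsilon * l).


c_initial = A_i / (epsilon * l) = 1.0240 / (25452.7600 * 0.7210) = 5.5799e-05 mol/L
c_final = A_f / (epsilon * l) = 0.3650 / (25452.7600 * 0.7210) = 1.9889e-05 mol/L
Exhaustion = (c_initial - c_final) / c_initial * 100 = (5.5799e-05 - 1.9889e-05) / 5.5799e-05 * 100 = 64.3555 %


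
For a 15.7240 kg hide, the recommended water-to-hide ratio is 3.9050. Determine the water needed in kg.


Formula: Water = hide_weight * ratio
Substituting: Water = 15.7240 * 3.9050
Result: 61.4022 kg


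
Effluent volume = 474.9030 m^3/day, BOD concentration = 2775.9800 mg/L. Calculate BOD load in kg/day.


Formula: BOD_load = volume * conc / 1000
Substituting: BOD_load = 474.9030 * 2775.9800 / 1000
Result: 1318.3212 kg/day


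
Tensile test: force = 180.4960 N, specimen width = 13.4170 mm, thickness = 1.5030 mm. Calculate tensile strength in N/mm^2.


Formula: TS = force / (width * thickness)
Substituting: TS = 180.4960 / (13.4170 * 1.5030)
Result: 8.9506 N/mm^2


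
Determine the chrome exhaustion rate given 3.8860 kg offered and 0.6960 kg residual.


Formula: Uptake = (offered - residual) / offered * 100
Substituting: Uptake = (3.8860 - 0.6960) / 3.8860 * 100
Result: 82.0896 %


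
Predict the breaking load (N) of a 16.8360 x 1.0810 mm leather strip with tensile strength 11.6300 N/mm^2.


Formula: F = TS * w * t
Substituting: F = 11.6300 * 16.8360 * 1.0810
Result: 211.6627 N


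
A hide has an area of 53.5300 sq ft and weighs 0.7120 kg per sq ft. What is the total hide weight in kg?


Formula: Weight = area * weight_per_sqft
Substituting: Weight = 53.5300 * 0.7120
Result: 38.1134 kg


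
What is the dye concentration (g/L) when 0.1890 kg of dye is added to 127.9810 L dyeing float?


Formula: Conc = dye_mass(kg) / volume(L) * 1000
Substituting: Conc = 0.1890 / 127.9810 * 1000
Result: 1.4768 g/L


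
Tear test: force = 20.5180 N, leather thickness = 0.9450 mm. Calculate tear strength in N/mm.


Formula: Tear strength = force / thickness
Substituting: Tear strength = 20.5180 / 0.9450
Result: 21.7122 N/mm


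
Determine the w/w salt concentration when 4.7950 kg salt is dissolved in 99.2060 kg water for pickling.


Formula: Conc = salt / (water + salt) * 100
Substituting: Conc = 4.7950 / (99.2060 + 4.7950) * 100
Result: 4.6105 %


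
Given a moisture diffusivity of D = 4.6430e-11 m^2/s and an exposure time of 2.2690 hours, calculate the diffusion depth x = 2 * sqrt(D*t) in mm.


t = 2.2690 hr * 3600 = 8168.4000 s
D * t = 4.6430e-11 * 8168.4000 = 3.7926e-07
x = 2 * sqrt(D*t) = 2 * sqrt(3.7926e-07) = 0.00123168 m = 1.2317 mm


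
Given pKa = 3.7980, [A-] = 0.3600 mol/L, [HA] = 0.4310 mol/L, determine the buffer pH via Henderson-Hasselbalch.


ratio = [A-] / [HA] = 0.3600 / 0.4310 = 0.8353
log10(ratio) = -0.0781748
pH = pKa + log10(ratio) = 3.7980 - 0.0781748 = 3.7198


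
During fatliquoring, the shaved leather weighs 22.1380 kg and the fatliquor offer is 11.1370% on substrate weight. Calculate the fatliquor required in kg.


Formula: Fat = substrate * pct / 100
Substituting: Fat = 22.1380 * 11.1370 / 100
Result: 2.4655 kg


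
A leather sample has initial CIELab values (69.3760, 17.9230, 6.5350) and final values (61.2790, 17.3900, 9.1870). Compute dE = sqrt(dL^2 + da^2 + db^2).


dL = -8.0970, da = -0.5330, db = 2.6520
dE = sqrt((-8.0970)^2 + (-0.5330)^2 + 2.6520^2) = 8.5369


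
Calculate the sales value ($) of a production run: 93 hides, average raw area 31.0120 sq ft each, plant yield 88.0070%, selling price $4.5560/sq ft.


Raw_total = N * avg_area = 93 * 31.0120 = 2884.1160 sq ft
Finished = Raw_total * yield / 100 = 2884.1160 * 88.0070 / 100 = 2538.2240 sq ft
Value = Finished * price = 2538.2240 * 4.5560 = 11564.1484 $


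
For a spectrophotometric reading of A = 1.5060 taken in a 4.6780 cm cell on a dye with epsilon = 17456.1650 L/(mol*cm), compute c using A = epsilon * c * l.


Formula: c = A / (epsilon * l)
Substituting: c = 1.5060 / (17456.1650 * 4.6780)
Result: 1.8442e-05 mol/L


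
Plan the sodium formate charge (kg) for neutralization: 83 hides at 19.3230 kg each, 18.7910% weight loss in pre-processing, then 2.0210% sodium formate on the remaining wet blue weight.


Total_raw = N * avg_wt = 83 * 19.3230 = 1603.8090 kg
Substrate = Total_raw * (1 - loss/100) = 1603.8090 * (1 - 18.7910/100) = 1302.4373 kg
Neutralizer = Substrate * pct / 100 = 1302.4373 * 2.0210 / 100 = 26.3223 kg


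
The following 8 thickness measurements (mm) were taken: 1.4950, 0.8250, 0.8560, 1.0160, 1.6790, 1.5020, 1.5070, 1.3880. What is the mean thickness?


Formula: Average = sum / n
Substituting: Average = 10.2680 / 8
Result: 1.2835 mm


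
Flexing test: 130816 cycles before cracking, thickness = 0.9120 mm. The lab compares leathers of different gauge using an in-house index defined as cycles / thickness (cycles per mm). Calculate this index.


Formula: Index = cycles / thickness
Substituting: Index = 130816 / 0.9120
Result: 143438.5965 cycles/mm


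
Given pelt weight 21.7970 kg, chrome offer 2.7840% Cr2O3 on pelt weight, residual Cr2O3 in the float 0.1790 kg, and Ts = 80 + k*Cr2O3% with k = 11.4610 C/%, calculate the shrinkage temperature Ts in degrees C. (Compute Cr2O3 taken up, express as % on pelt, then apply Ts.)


Offered = pelt * offer_pct / 100 = 21.7970 * 2.7840 / 100 = 0.6068 kg
Uptake = offered - residual = 0.6068 - 0.1790 = 0.4278 kg
Cr2O3% on pelt = uptake / pelt * 100 = 0.4278 / 21.7970 * 100 = 1.9628 %
Ts = 80 + k * Cr2O3% = 80 + 11.4610 * 1.9628 = 102.4955 C


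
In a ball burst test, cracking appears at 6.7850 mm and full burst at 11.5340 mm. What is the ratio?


Formula: Ratio = crack / burst
Substituting: Ratio = 6.7850 / 11.5340
Result: 0.5883


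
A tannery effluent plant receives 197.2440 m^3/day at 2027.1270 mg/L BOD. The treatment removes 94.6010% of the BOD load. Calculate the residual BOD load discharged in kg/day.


Load_in = volume * conc / 1000 = 197.2440 * 2027.1270 / 1000 = 399.8386 kg/day
Removed = Load_in * eff / 100 = 399.8386 * 94.6010 / 100 = 378.2513 kg/day
Load_out = Load_in - Removed = 399.8386 - 378.2513 = 21.5873 kg/day


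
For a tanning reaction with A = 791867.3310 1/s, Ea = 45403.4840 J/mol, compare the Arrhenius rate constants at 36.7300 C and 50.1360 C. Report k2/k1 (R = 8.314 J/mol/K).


T1 = 36.7300 + 273.15 = 309.8800 K; T2 = 50.1360 + 273.15 = 323.2860 K
k1 = A * exp(-Ea/(R*T1)) = 791867.3310 * exp(-45403.4840/(8.314*309.8800)) = 0.0175784 1/s
k2 = A * exp(-Ea/(R*T2)) = 791867.3310 * exp(-45403.4840/(8.314*323.2860)) = 0.0365057 1/s
k2/k1 = 0.0365057 / 0.0175784 = 2.0767


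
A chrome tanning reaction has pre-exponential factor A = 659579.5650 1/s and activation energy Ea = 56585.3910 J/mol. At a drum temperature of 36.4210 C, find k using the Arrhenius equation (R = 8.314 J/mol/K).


T_K = T_C + 273.15 = 36.4210 + 273.15 = 309.5710 K
exponent = -Ea / (R * T_K) = -56585.3910 / (8.314 * 309.5710) = -21.9854
k = A * exp(exponent) = 659579.5650 * exp(-21.9854) = 1.8670e-04 1/s


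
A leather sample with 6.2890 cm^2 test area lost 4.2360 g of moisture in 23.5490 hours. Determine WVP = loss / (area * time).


Formula: WVP = loss / (area * time)
Substituting: WVP = 4.2360 / (6.2890 * 23.5490)
Result: 0.0286024 g/(cm^2*hr)


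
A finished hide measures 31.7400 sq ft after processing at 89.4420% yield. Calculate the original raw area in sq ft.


Formula: raw = finished * 100 / yield
Substituting: raw = 31.7400 * 100 / 89.4420
Result: 35.4867 sq ft


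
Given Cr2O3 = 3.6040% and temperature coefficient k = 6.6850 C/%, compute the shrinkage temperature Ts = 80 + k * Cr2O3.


Formula: Ts = 80 + k * Cr2O3
Substituting: Ts = 80 + 6.6850 * 3.6040
Result: 104.0927 C


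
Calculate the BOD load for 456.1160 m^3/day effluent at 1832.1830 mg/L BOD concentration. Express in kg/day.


Formula: BOD_load = volume * conc / 1000
Substituting: BOD_load = 456.1160 * 1832.1830 / 1000
Result: 835.6880 kg/day


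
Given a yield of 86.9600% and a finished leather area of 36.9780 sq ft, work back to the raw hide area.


Formula: raw = finished * 100 / yield
Substituting: raw = 36.9780 * 100 / 86.9600
Result: 42.5230 sq ft


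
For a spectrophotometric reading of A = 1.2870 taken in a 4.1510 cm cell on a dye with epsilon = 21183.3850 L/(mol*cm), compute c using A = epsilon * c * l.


Formula: c = A / (epsilon * l)
Substituting: c = 1.2870 / (21183.3850 * 4.1510)
Result: 1.4636e-05 mol/L


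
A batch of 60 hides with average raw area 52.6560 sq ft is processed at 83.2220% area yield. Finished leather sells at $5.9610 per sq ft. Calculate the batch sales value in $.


Raw_total = N * avg_area = 60 * 52.6560 = 3159.3600 sq ft
Finished = Raw_total * yield / 100 = 3159.3600 * 83.2220 / 100 = 2629.2826 sq ft
Value = Finished * price = 2629.2826 * 5.9610 = 15673.1535 $


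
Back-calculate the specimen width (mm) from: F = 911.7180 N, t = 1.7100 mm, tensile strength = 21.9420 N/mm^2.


Formula: w = F / (TS * t)
Substituting: w = 911.7180 / (21.9420 * 1.7100)
Result: 24.2990 mm


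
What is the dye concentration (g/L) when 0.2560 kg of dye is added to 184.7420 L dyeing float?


Formula: Conc = dye_mass(kg) / volume(L) * 1000
Substituting: Conc = 0.2560 / 184.7420 * 1000
Result: 1.3857 g/L


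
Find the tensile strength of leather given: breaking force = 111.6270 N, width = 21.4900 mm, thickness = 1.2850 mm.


Formula: TS = force / (width * thickness)
Substituting: TS = 111.6270 / (21.4900 * 1.2850)
Result: 4.0423 N/mm^2


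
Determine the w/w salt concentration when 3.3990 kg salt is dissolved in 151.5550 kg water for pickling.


Formula: Conc = salt / (water + salt) * 100
Substituting: Conc = 3.3990 / (151.5550 + 3.3990) * 100
Result: 2.1936 %


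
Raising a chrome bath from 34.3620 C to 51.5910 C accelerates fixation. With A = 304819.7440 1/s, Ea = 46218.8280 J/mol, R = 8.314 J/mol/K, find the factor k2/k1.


T1 = 34.3620 + 273.15 = 307.5120 K; T2 = 51.5910 + 273.15 = 324.7410 K
k1 = A * exp(-Ea/(R*T1)) = 304819.7440 * exp(-46218.8280/(8.314*307.5120)) = 0.00429469 1/s
k2 = A * exp(-Ea/(R*T2)) = 304819.7440 * exp(-46218.8280/(8.314*324.7410)) = 0.0112065 1/s
k2/k1 = 0.0112065 / 0.00429469 = 2.6094


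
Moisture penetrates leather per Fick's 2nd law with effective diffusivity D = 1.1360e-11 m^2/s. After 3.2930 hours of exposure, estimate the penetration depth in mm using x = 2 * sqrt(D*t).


t = 3.2930 hr * 3600 = 11854.8000 s
D * t = 1.1360e-11 * 11854.8000 = 1.3467e-07
x = 2 * sqrt(D*t) = 2 * sqrt(1.3467e-07) = 7.3395e-04 m = 0.7339 mm


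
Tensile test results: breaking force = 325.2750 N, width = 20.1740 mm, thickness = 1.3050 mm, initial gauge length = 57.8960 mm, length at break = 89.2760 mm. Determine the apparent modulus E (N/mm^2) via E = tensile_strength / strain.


TS = F / (w * t) = 325.2750 / (20.1740 * 1.3050) = 12.3552 N/mm^2
strain = (Lf - L0) / L0 = (89.2760 - 57.8960) / 57.8960 = 0.5420
E = TS / strain = 12.3552 / 0.5420 = 22.7952 N/mm^2


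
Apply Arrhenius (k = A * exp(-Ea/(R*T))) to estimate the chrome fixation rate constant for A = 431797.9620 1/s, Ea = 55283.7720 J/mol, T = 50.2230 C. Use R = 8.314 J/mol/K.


T_K = T_C + 273.15 = 50.2230 + 273.15 = 323.3730 K
exponent = -Ea / (R * T_K) = -55283.7720 / (8.314 * 323.3730) = -20.5629
k = A * exp(exponent) = 431797.9620 * exp(-20.5629) = 5.0692e-04 1/s


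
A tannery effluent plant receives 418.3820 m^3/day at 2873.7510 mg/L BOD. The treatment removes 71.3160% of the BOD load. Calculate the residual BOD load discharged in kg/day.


Load_in = volume * conc / 1000 = 418.3820 * 2873.7510 / 1000 = 1202.3257 kg/day
Removed = Load_in * eff / 100 = 1202.3257 * 71.3160 / 100 = 857.4506 kg/day
Load_out = Load_in - Removed = 1202.3257 - 857.4506 = 344.8751 kg/day


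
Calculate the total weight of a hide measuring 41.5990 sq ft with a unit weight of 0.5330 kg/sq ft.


Formula: Weight = area * weight_per_sqft
Substituting: Weight = 41.5990 * 0.5330
Result: 22.1723 kg


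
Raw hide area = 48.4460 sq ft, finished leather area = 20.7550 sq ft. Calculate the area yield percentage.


Formula: Yield = finished / raw * 100
Substituting: Yield = 20.7550 / 48.4460 * 100
Result: 42.8415 %


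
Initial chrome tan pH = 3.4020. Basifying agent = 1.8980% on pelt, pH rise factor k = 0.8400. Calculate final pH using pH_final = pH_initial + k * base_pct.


Formula: pH_final = pH_initial + k * base_pct
Substituting: pH_final = 3.4020 + 0.8400 * 1.8980
Result: 4.9963


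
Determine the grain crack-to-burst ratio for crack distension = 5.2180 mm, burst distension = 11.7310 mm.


Formula: Ratio = crack / burst
Substituting: Ratio = 5.2180 / 11.7310
Result: 0.4448


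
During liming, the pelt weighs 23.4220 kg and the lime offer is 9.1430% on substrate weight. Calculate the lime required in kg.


Formula: Lime = substrate * pct / 100
Substituting: Lime = 23.4220 * 9.1430 / 100
Result: 2.1415 kg


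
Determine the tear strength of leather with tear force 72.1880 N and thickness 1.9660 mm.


Formula: Tear strength = force / thickness
Substituting: Tear strength = 72.1880 / 1.9660
Result: 36.7182 N/mm


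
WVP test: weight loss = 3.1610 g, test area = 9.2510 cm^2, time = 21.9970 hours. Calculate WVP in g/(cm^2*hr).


Formula: WVP = loss / (area * time)
Substituting: WVP = 3.1610 / (9.2510 * 21.9970)
Result: 0.0155336 g/(cm^2*hr)


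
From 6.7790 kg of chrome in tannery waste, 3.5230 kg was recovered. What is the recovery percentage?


Formula: Recovery = recovered / input * 100
Substituting: Recovery = 3.5230 / 6.7790 * 100
Result: 51.9693 %


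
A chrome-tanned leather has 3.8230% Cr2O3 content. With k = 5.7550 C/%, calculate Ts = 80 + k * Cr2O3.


Formula: Ts = 80 + k * Cr2O3
Substituting: Ts = 80 + 5.7550 * 3.8230
Result: 102.0014 C


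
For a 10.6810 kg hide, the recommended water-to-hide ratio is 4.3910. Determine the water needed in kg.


Formula: Water = hide_weight * ratio
Substituting: Water = 10.6810 * 4.3910
Result: 46.9003 kg


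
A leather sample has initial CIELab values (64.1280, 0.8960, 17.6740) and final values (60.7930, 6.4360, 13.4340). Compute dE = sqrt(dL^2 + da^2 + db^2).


dL = -3.3350, da = 5.5400, db = -4.2400
dE = sqrt((-3.3350)^2 + 5.5400^2 + (-4.2400)^2) = 7.7325


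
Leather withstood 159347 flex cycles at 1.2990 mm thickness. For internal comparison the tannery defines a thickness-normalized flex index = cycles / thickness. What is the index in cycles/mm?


Formula: Index = cycles / thickness
Substituting: Index = 159347 / 1.2990
Result: 122668.9761 cycles/mm


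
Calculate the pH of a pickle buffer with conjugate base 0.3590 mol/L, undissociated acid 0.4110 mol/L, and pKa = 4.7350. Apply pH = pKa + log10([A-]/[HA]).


ratio = [A-] / [HA] = 0.3590 / 0.4110 = 0.8735
log10(ratio) = -0.0587474
pH = pKa + log10(ratio) = 4.7350 - 0.0587474 = 4.6763


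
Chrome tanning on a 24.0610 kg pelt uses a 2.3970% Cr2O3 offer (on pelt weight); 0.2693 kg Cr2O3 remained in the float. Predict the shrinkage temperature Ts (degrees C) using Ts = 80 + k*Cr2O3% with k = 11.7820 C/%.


Offered = pelt * offer_pct / 100 = 24.0610 * 2.3970 / 100 = 0.5767 kg
Uptake = offered - residual = 0.5767 - 0.2693 = 0.3074 kg
Cr2O3% on pelt = uptake / pelt * 100 = 0.3074 / 24.0610 * 100 = 1.2778 %
Ts = 80 + k * Cr2O3% = 80 + 11.7820 * 1.2778 = 95.0546 C


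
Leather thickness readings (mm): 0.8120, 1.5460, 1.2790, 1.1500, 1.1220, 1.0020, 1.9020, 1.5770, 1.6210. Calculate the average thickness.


Formula: Average = sum / n
Substituting: Average = 12.0110 / 9
Result: 1.3346 mm


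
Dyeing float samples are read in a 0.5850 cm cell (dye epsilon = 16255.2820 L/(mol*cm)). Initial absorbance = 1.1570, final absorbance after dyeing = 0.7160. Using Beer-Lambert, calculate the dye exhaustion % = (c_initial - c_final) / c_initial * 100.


c_initial = A_i / (epsilon * l) = 1.1570 / (16255.2820 * 0.5850) = 1.2167e-04 mol/L
c_final = A_f / (epsilon * l) = 0.7160 / (16255.2820 * 0.5850) = 7.5294e-05 mol/L
Exhaustion = (c_initial - c_final) / c_initial * 100 = (1.2167e-04 - 7.5294e-05) / 1.2167e-04 * 100 = 38.1158 %


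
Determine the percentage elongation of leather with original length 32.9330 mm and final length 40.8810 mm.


Formula: Elongation = (Lf - L0) / L0 * 100
Substituting: Elongation = (40.8810 - 32.9330) / 32.9330 * 100
Result: 24.1338 %


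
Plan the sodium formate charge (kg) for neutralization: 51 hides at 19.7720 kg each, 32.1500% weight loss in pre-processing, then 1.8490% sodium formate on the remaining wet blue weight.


Total_raw = N * avg_wt = 51 * 19.7720 = 1008.3720 kg
Substrate = Total_raw * (1 - loss/100) = 1008.3720 * (1 - 32.1500/100) = 684.1804 kg
Neutralizer = Substrate * pct / 100 = 684.1804 * 1.8490 / 100 = 12.6505 kg


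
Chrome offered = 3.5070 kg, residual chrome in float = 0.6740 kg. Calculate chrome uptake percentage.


Formula: Uptake = (offered - residual) / offered * 100
Substituting: Uptake = (3.5070 - 0.6740) / 3.5070 * 100
Result: 80.7813 %


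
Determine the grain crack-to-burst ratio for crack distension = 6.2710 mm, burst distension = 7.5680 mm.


Formula: Ratio = crack / burst
Substituting: Ratio = 6.2710 / 7.5680
Result: 0.8286


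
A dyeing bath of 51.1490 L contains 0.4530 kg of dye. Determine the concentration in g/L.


Formula: Conc = dye_mass(kg) / volume(L) * 1000
Substituting: Conc = 0.4530 / 51.1490 * 1000
Result: 8.8565 g/L


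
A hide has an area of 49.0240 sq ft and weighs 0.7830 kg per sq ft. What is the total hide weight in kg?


Formula: Weight = area * weight_per_sqft
Substituting: Weight = 49.0240 * 0.7830
Result: 38.3858 kg


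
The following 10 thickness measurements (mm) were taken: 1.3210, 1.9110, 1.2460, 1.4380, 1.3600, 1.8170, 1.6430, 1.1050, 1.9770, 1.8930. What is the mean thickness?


Formula: Average = sum / n
Substituting: Average = 15.7110 / 10
Result: 1.5711 mm


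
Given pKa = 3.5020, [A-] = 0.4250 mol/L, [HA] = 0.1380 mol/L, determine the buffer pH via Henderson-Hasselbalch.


ratio = [A-] / [HA] = 0.4250 / 0.1380 = 3.0797
log10(ratio) = 0.4885
pH = pKa + log10(ratio) = 3.5020 + 0.4885 = 3.9905


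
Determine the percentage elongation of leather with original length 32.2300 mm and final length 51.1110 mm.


Formula: Elongation = (Lf - L0) / L0 * 100
Substituting: Elongation = (51.1110 - 32.2300) / 32.2300 * 100
Result: 58.5821 %


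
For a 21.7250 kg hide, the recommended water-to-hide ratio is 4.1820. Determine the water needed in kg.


Formula: Water = hide_weight * ratio
Substituting: Water = 21.7250 * 4.1820
Result: 90.8540 kg


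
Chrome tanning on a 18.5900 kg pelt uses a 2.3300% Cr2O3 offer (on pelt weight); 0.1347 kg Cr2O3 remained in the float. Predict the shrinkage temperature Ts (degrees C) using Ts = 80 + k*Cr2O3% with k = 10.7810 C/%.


Offered = pelt * offer_pct / 100 = 18.5900 * 2.3300 / 100 = 0.4331 kg
Uptake = offered - residual = 0.4331 - 0.1347 = 0.2984 kg
Cr2O3% on pelt = uptake / pelt * 100 = 0.2984 / 18.5900 * 100 = 1.6054 %
Ts = 80 + k * Cr2O3% = 80 + 10.7810 * 1.6054 = 97.3080 C
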